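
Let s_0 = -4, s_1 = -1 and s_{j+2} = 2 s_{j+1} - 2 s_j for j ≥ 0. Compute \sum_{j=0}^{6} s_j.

11

s_2 = 2(-1) - 2(-4) = 6
s_3 = 2(6) - 2(-1) = 14
s_4 = 2(14) - 2(6) = 16
s_5 = 2(16) - 2(14) = 4
s_6 = 2(4) - 2(16) = -24
Sum = (-4) + (-1) + 6 + 14 + 16 + 4 + (-24) = 11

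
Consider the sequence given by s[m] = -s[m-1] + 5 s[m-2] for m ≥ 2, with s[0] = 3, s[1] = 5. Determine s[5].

s[2] = -5 + 5*3 = 10
s[3] = -10 + 5*5 = 15
s[4] = -15 + 5*10 = 35
s[5] = -35 + 5*15 = 40

40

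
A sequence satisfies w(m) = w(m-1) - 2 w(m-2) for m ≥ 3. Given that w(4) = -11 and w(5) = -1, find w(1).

Rearranging, w(m-2) = (w(m) - w(m-1)) / -2.
w(3) = (-1 - (-11)) / -2 = 10/-2 = -5
w(2) = (-11 - (-5)) / -2 = -6/-2 = 3
w(1) = (-5 - 3) / -2 = -8/-2 = 4

4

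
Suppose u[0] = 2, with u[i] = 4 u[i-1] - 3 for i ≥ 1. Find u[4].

u[1] = 4(2) - 3 = 5
u[2] = 4(5) - 3 = 17
u[3] = 4(17) - 3 = 65
u[4] = 4(65) - 3 = 257

257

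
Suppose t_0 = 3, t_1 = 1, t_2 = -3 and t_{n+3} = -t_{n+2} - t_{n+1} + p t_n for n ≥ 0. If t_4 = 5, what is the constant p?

t_3 = 2 + 3p
t_4 = 1 - 2p
So 1 - 2p = 5, giving p = -2.

-2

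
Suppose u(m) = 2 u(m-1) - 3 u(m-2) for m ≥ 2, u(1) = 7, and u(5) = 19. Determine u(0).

Let u(0) = x.
u(2) = 14 - 3x
u(3) = 7 - 6x
u(4) = -28 - 3x
u(5) = -77 + 12x
So -77 + 12x = 19, giving x = 8.

8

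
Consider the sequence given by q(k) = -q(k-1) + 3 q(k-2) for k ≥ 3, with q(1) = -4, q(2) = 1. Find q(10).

3112

q(3) = -1 + 3·(-4) = -13
q(4) = -(-13) + 3·1 = 16
q(5) = -16 + 3·(-13) = -55
q(6) = -(-55) + 3·16 = 103
q(7) = -103 + 3·(-55) = -268
q(8) = -(-268) + 3·103 = 577
q(9) = -577 + 3·(-268) = -1381
q(10) = -(-1381) + 3·577 = 3112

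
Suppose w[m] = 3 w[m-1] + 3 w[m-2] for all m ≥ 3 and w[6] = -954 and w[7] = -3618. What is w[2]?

Rearranging, w[m-2] = (w[m] - 3 w[m-1]) / 3.
w[5] = (-3618 - 3(-954)) / 3 = -756/3 = -252
w[4] = (-954 - 3(-252)) / 3 = -198/3 = -66
w[3] = (-252 - 3(-66)) / 3 = -54/3 = -18
w[2] = (-66 - 3(-18)) / 3 = -12/3 = -4

-4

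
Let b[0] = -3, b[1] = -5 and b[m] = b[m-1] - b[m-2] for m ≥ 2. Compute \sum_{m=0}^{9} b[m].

b[2] = (-5) - (-3) = -2
b[3] = (-2) - (-5) = 3
b[4] = 3 - (-2) = 5
b[5] = 5 - 3 = 2
b[6] = 2 - 5 = -3
b[7] = (-3) - 2 = -5
b[8] = (-5) - (-3) = -2
b[9] = (-2) - (-5) = 3
Sum = (-3) + (-5) + (-2) + 3 + 5 + 2 + (-3) + (-5) + (-2) + 3 = -7

-7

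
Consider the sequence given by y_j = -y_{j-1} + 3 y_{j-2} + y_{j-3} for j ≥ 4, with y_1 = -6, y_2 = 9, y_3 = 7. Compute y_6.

y_4 = -7 + 3*9 + (-6) = 14
y_5 = -14 + 3*7 + 9 = 16
y_6 = -16 + 3*14 + 7 = 33

33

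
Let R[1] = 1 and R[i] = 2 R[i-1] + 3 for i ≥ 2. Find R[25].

67108861

The fixed point is 3/(1 - 2) = -3, so R[i] + 3 = 2(R[i-1] + 3).
Hence R[i] = 4·2^{i-1} - 3.
R[25] = 4·2^{24} - 3 = 4·16777216 - 3 = 67108861.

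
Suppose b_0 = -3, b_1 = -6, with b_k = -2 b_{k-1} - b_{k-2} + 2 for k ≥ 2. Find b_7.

b_2 = -2(-6) - (-3) + 2 = 17
b_3 = -2(17) - (-6) + 2 = -26
b_4 = -2(-26) - 17 + 2 = 37
b_5 = -2(37) - (-26) + 2 = -46
b_6 = -2(-46) - 37 + 2 = 57
b_7 = -2(57) - (-46) + 2 = -66

-66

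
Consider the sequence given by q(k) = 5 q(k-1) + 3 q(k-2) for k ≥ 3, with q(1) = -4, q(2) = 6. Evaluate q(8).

101142

q(3) = 5(6) + 3(-4) = 18
q(4) = 5(18) + 3(6) = 108
q(5) = 5(108) + 3(18) = 594
q(6) = 5(594) + 3(108) = 3294
q(7) = 5(3294) + 3(594) = 18252
q(8) = 5(18252) + 3(3294) = 101142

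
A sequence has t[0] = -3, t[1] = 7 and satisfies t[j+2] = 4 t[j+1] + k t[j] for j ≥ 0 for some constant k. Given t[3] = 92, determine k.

t[2] = 28 - 3k
t[3] = 112 - 5k
So 112 - 5k = 92, giving k = 4.

4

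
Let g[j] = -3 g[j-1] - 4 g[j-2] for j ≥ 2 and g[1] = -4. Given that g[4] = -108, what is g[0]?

6

Let g[0] = z.
g[2] = 12 - 4z
g[3] = -20 + 12z
g[4] = 12 - 20z
So 12 - 20z = -108, giving z = 6.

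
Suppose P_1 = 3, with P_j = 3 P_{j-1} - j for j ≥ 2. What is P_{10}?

P_2 = 3*3 - 2 = 7
P_3 = 3*7 - 3 = 18
P_4 = 3*18 - 4 = 50
P_5 = 3*50 - 5 = 145
P_6 = 3*145 - 6 = 429
P_7 = 3*429 - 7 = 1280
P_8 = 3*1280 - 8 = 3832
P_9 = 3*3832 - 9 = 11487
P_{10} = 3*11487 - 10 = 34451

34451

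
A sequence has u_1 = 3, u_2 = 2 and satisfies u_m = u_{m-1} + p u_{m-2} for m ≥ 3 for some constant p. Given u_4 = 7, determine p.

u_3 = 2 + 3p
u_4 = 2 + 5p
So 2 + 5p = 7, giving p = 1.

1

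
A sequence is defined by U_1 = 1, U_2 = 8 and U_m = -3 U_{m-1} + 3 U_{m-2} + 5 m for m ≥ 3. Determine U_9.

-39984

U_3 = -3·8 + 3·1 + 15 = -6
U_4 = -3·(-6) + 3·8 + 20 = 62
U_5 = -3·62 + 3·(-6) + 25 = -179
U_6 = -3·(-179) + 3·62 + 30 = 753
U_7 = -3·753 + 3·(-179) + 35 = -2761
U_8 = -3·(-2761) + 3·753 + 40 = 10582
U_9 = -3·10582 + 3·(-2761) + 45 = -39984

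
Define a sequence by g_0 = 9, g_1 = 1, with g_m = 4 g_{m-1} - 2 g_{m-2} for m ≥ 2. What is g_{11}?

g_2 = 4·1 - 2·9 = -14
g_3 = 4·(-14) - 2·1 = -58
g_4 = 4·(-58) - 2·(-14) = -204
g_5 = 4·(-204) - 2·(-58) = -700
g_6 = 4·(-700) - 2·(-204) = -2392
g_7 = 4·(-2392) - 2·(-700) = -8168
g_8 = 4·(-8168) - 2·(-2392) = -27888
g_9 = 4·(-27888) - 2·(-8168) = -95216
g_{10} = 4·(-95216) - 2·(-27888) = -325088
g_{11} = 4·(-325088) - 2·(-95216) = -1109920

-1109920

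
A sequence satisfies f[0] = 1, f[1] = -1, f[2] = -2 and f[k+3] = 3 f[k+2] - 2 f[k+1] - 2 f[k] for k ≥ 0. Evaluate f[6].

f[3] = 3(-2) - 2(-1) - 2(1) = -6
f[4] = 3(-6) - 2(-2) - 2(-1) = -12
f[5] = 3(-12) - 2(-6) - 2(-2) = -20
f[6] = 3(-20) - 2(-12) - 2(-6) = -24

-24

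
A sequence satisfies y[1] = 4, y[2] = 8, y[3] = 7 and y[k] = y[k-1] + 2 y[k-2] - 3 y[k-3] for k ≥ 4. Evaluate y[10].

-61

y[4] = 7 + 2·8 - 3·4 = 11
y[5] = 11 + 2·7 - 3·8 = 1
y[6] = 1 + 2·11 - 3·7 = 2
y[7] = 2 + 2·1 - 3·11 = -29
y[8] = (-29) + 2·2 - 3·1 = -28
y[9] = (-28) + 2·(-29) - 3·2 = -92
y[10] = (-92) + 2·(-28) - 3·(-29) = -61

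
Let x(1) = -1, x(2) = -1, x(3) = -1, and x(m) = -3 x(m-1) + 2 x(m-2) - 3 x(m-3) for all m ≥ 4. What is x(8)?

x(4) = -3*(-1) + 2*(-1) - 3*(-1) = 4
x(5) = -3*4 + 2*(-1) - 3*(-1) = -11
x(6) = -3*(-11) + 2*4 - 3*(-1) = 44
x(7) = -3*44 + 2*(-11) - 3*4 = -166
x(8) = -3*(-166) + 2*44 - 3*(-11) = 619

619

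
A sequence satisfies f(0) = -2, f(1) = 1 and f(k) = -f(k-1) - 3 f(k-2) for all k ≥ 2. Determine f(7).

-83

f(2) = -1 - 3*(-2) = 5
f(3) = -5 - 3*1 = -8
f(4) = -(-8) - 3*5 = -7
f(5) = -(-7) - 3*(-8) = 31
f(6) = -31 - 3*(-7) = -10
f(7) = -(-10) - 3*31 = -83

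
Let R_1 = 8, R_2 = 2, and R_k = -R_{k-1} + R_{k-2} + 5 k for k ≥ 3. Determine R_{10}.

R_3 = -2 + 8 + 15 = 21
R_4 = -21 + 2 + 20 = 1
R_5 = -1 + 21 + 25 = 45
R_6 = -45 + 1 + 30 = -14
R_7 = -(-14) + 45 + 35 = 94
R_8 = -94 + (-14) + 40 = -68
R_9 = -(-68) + 94 + 45 = 207
R_{10} = -207 + (-68) + 50 = -225

-225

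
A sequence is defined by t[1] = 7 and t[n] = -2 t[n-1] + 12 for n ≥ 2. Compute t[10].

-1532

t[2] = -2(7) + 12 = -2
t[3] = -2(-2) + 12 = 16
t[4] = -2(16) + 12 = -20
t[5] = -2(-20) + 12 = 52
t[6] = -2(52) + 12 = -92
t[7] = -2(-92) + 12 = 196
t[8] = -2(196) + 12 = -380
t[9] = -2(-380) + 12 = 772
t[10] = -2(772) + 12 = -1532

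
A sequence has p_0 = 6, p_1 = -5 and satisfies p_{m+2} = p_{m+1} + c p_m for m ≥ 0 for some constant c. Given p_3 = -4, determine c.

p_2 = -5 + 6c
p_3 = -5 + c
So -5 + c = -4, giving c = 1.

1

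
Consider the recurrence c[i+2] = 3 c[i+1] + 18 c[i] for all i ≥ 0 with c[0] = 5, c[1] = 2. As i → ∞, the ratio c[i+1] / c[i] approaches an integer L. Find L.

6

The characteristic equation is r^2 - 3r - 18 = 0, which factors as (r - 6)(r + 3) = 0.
So the roots are 6 and -3. Since |6| > |-3| and the coefficient of 6^i is non-zero, the ratio tends to 6.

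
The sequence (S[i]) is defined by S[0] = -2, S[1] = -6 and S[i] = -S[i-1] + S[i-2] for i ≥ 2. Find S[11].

-424

S[2] = -(-6) + (-2) = 4
S[3] = -4 + (-6) = -10
S[4] = -(-10) + 4 = 14
S[5] = -14 + (-10) = -24
S[6] = -(-24) + 14 = 38
S[7] = -38 + (-24) = -62
S[8] = -(-62) + 38 = 100
S[9] = -100 + (-62) = -162
S[10] = -(-162) + 100 = 262
S[11] = -262 + (-162) = -424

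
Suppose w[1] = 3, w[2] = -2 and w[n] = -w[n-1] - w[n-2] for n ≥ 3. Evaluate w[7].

3

w[3] = -(-2) - 3 = -1
w[4] = -(-1) - (-2) = 3
w[5] = -3 - (-1) = -2
w[6] = -(-2) - 3 = -1
w[7] = -(-1) - (-2) = 3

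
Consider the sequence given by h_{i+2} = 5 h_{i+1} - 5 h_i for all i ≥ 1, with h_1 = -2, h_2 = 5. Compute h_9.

101875

h_3 = 5(5) - 5(-2) = 35
h_4 = 5(35) - 5(5) = 150
h_5 = 5(150) - 5(35) = 575
h_6 = 5(575) - 5(150) = 2125
h_7 = 5(2125) - 5(575) = 7750
h_8 = 5(7750) - 5(2125) = 28125
h_9 = 5(28125) - 5(7750) = 101875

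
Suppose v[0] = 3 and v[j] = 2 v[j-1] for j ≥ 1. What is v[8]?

v[1] = 2·3 = 6
v[2] = 2·6 = 12
v[3] = 2·12 = 24
v[4] = 2·24 = 48
v[5] = 2·48 = 96
v[6] = 2·96 = 192
v[7] = 2·192 = 384
v[8] = 2·384 = 768

768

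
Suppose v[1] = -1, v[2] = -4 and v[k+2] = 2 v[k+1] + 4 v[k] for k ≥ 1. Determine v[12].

v[3] = 2*(-4) + 4*(-1) = -12
v[4] = 2*(-12) + 4*(-4) = -40
v[5] = 2*(-40) + 4*(-12) = -128
v[6] = 2*(-128) + 4*(-40) = -416
v[7] = 2*(-416) + 4*(-128) = -1344
v[8] = 2*(-1344) + 4*(-416) = -4352
v[9] = 2*(-4352) + 4*(-1344) = -14080
v[10] = 2*(-14080) + 4*(-4352) = -45568
v[11] = 2*(-45568) + 4*(-14080) = -147456
v[12] = 2*(-147456) + 4*(-45568) = -477184

-477184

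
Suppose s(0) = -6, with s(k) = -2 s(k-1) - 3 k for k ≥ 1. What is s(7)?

675

s(1) = -2*(-6) - 3 = 9
s(2) = -2*9 - 6 = -24
s(3) = -2*(-24) - 9 = 39
s(4) = -2*39 - 12 = -90
s(5) = -2*(-90) - 15 = 165
s(6) = -2*165 - 18 = -348
s(7) = -2*(-348) - 21 = 675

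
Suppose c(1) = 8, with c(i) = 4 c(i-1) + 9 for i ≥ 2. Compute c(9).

c(2) = 4·8 + 9 = 41
c(3) = 4·41 + 9 = 173
c(4) = 4·173 + 9 = 701
c(5) = 4·701 + 9 = 2813
c(6) = 4·2813 + 9 = 11261
c(7) = 4·11261 + 9 = 45053
c(8) = 4·45053 + 9 = 180221
c(9) = 4·180221 + 9 = 720893

720893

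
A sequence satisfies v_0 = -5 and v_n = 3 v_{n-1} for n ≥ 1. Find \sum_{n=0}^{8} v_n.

-49205

v_1 = 3·(-5) = -15
v_2 = 3·(-15) = -45
v_3 = 3·(-45) = -135
v_4 = 3·(-135) = -405
v_5 = 3·(-405) = -1215
v_6 = 3·(-1215) = -3645
v_7 = 3·(-3645) = -10935
v_8 = 3·(-10935) = -32805
Sum = (-5) + (-15) + (-45) + (-135) + (-405) + (-1215) + (-3645) + (-10935) + (-32805) = -49205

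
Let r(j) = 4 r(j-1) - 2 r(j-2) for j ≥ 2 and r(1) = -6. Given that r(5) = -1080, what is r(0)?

1

Let r(0) = z.
r(2) = -24 - 2z
r(3) = -84 - 8z
r(4) = -288 - 28z
r(5) = -984 - 96z
So -984 - 96z = -1080, giving z = 1.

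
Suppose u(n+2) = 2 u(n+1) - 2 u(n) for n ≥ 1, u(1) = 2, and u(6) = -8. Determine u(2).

2

Let u(2) = y.
u(3) = -4 + 2y
u(4) = -8 + 2y
u(5) = -8
u(6) = -4y
So -4y = -8, giving y = 2.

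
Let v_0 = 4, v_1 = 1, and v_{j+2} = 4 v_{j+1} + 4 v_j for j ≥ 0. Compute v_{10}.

5252096

v_2 = 4(1) + 4(4) = 20
v_3 = 4(20) + 4(1) = 84
v_4 = 4(84) + 4(20) = 416
v_5 = 4(416) + 4(84) = 2000
v_6 = 4(2000) + 4(416) = 9664
v_7 = 4(9664) + 4(2000) = 46656
v_8 = 4(46656) + 4(9664) = 225280
v_9 = 4(225280) + 4(46656) = 1087744
v_{10} = 4(1087744) + 4(225280) = 5252096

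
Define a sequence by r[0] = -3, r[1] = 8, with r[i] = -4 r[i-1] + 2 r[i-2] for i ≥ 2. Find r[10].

-5804128

r[2] = -4·8 + 2·(-3) = -38
r[3] = -4·(-38) + 2·8 = 168
r[4] = -4·168 + 2·(-38) = -748
r[5] = -4·(-748) + 2·168 = 3328
r[6] = -4·3328 + 2·(-748) = -14808
r[7] = -4·(-14808) + 2·3328 = 65888
r[8] = -4·65888 + 2·(-14808) = -293168
r[9] = -4·(-293168) + 2·65888 = 1304448
r[10] = -4·1304448 + 2·(-293168) = -5804128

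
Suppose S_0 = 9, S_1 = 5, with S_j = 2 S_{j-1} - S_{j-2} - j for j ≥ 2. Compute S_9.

S_2 = 2·5 - 9 - 2 = -1
S_3 = 2·(-1) - 5 - 3 = -10
S_4 = 2·(-10) - (-1) - 4 = -23
S_5 = 2·(-23) - (-10) - 5 = -41
S_6 = 2·(-41) - (-23) - 6 = -65
S_7 = 2·(-65) - (-41) - 7 = -96
S_8 = 2·(-96) - (-65) - 8 = -135
S_9 = 2·(-135) - (-96) - 9 = -183

-183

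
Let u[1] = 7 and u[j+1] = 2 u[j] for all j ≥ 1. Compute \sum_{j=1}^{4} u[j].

u[2] = 2*7 = 14
u[3] = 2*14 = 28
u[4] = 2*28 = 56
Sum = 7 + 14 + 28 + 56 = 105

105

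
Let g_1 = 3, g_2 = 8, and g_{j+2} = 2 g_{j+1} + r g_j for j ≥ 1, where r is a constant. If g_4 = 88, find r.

4

g_3 = 16 + 3r
g_4 = 32 + 14r
So 32 + 14r = 88, giving r = 4.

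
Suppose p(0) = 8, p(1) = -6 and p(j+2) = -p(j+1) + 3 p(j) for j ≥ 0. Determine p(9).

p(2) = -(-6) + 3(8) = 30
p(3) = -30 + 3(-6) = -48
p(4) = -(-48) + 3(30) = 138
p(5) = -138 + 3(-48) = -282
p(6) = -(-282) + 3(138) = 696
p(7) = -696 + 3(-282) = -1542
p(8) = -(-1542) + 3(696) = 3630
p(9) = -3630 + 3(-1542) = -8256

-8256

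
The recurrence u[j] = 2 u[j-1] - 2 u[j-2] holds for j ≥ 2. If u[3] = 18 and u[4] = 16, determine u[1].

Rearranging, u[j-2] = (u[j] - 2 u[j-1]) / -2.
u[2] = (16 - 2(18)) / -2 = -20/-2 = 10
u[1] = (18 - 2(10)) / -2 = -2/-2 = 1

1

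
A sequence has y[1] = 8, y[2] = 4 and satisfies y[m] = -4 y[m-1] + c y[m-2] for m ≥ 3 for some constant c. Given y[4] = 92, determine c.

-1

y[3] = -16 + 8c
y[4] = 64 - 28c
So 64 - 28c = 92, giving c = -1.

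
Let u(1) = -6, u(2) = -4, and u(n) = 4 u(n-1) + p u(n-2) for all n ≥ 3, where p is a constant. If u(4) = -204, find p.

5

u(3) = -16 - 6p
u(4) = -64 - 28p
So -64 - 28p = -204, giving p = 5.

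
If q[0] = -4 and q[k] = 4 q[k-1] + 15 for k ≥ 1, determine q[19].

274877906939

The fixed point is 15/(1 - 4) = -5, so q[k] + 5 = 4(q[k-1] + 5).
Hence q[k] = 1·4^k - 5.
q[19] = 1·4^{19} - 5 = 1·274877906944 - 5 = 274877906939.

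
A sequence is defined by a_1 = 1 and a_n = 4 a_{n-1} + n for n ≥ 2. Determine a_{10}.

466030

a_2 = 4(1) + 2 = 6
a_3 = 4(6) + 3 = 27
a_4 = 4(27) + 4 = 112
a_5 = 4(112) + 5 = 453
a_6 = 4(453) + 6 = 1818
a_7 = 4(1818) + 7 = 7279
a_8 = 4(7279) + 8 = 29124
a_9 = 4(29124) + 9 = 116505
a_{10} = 4(116505) + 10 = 466030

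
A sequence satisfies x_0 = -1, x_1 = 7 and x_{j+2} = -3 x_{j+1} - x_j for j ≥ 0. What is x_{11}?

x_2 = -3(7) - (-1) = -20
x_3 = -3(-20) - 7 = 53
x_4 = -3(53) - (-20) = -139
x_5 = -3(-139) - 53 = 364
x_6 = -3(364) - (-139) = -953
x_7 = -3(-953) - 364 = 2495
x_8 = -3(2495) - (-953) = -6532
x_9 = -3(-6532) - 2495 = 17101
x_{10} = -3(17101) - (-6532) = -44771
x_{11} = -3(-44771) - 17101 = 117212

117212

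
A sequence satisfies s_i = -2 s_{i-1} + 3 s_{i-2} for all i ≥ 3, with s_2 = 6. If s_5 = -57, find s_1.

Let s_1 = x.
s_3 = -12 + 3x
s_4 = 42 - 6x
s_5 = -120 + 21x
So -120 + 21x = -57, giving x = 3.

3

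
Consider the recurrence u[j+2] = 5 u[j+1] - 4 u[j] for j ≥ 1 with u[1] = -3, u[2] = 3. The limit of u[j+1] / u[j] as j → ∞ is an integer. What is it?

4

The characteristic equation is r^2 - 5r + 4 = 0, which factors as (r - 4)(r - 1) = 0.
So the roots are 4 and 1. Since |4| > |1| and the coefficient of 4^j is non-zero, the ratio tends to 4.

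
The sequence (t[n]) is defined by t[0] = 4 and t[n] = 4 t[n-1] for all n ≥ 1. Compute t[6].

t[1] = 4(4) = 16
t[2] = 4(16) = 64
t[3] = 4(64) = 256
t[4] = 4(256) = 1024
t[5] = 4(1024) = 4096
t[6] = 4(4096) = 16384

16384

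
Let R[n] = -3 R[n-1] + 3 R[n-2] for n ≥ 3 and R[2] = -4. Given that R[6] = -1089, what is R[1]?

3

Let R[1] = w.
R[3] = 12 + 3w
R[4] = -48 - 9w
R[5] = 180 + 36w
R[6] = -684 - 135w
So -684 - 135w = -1089, giving w = 3.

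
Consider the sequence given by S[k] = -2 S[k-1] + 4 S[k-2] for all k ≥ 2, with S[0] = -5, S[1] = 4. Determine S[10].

-286720

S[2] = -2·4 + 4·(-5) = -28
S[3] = -2·(-28) + 4·4 = 72
S[4] = -2·72 + 4·(-28) = -256
S[5] = -2·(-256) + 4·72 = 800
S[6] = -2·800 + 4·(-256) = -2624
S[7] = -2·(-2624) + 4·800 = 8448
S[8] = -2·8448 + 4·(-2624) = -27392
S[9] = -2·(-27392) + 4·8448 = 88576
S[10] = -2·88576 + 4·(-27392) = -286720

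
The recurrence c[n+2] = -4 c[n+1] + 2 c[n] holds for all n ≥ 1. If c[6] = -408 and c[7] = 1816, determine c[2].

2

Rearranging, c[n-2] = (c[n] + 4 c[n-1]) / 2.
c[5] = (1816 + 4*(-408)) / 2 = 184/2 = 92
c[4] = (-408 + 4*92) / 2 = -40/2 = -20
c[3] = (92 + 4*(-20)) / 2 = 12/2 = 6
c[2] = (-20 + 4*6) / 2 = 4/2 = 2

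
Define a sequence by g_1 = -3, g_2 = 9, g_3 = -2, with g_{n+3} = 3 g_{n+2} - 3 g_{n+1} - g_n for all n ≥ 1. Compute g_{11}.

g_4 = 3·(-2) - 3·9 - (-3) = -30
g_5 = 3·(-30) - 3·(-2) - 9 = -93
g_6 = 3·(-93) - 3·(-30) - (-2) = -187
g_7 = 3·(-187) - 3·(-93) - (-30) = -252
g_8 = 3·(-252) - 3·(-187) - (-93) = -102
g_9 = 3·(-102) - 3·(-252) - (-187) = 637
g_{10} = 3·637 - 3·(-102) - (-252) = 2469
g_{11} = 3·2469 - 3·637 - (-102) = 5598

5598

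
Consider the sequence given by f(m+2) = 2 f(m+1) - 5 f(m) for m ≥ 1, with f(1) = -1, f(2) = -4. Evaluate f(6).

16

f(3) = 2·(-4) - 5·(-1) = -3
f(4) = 2·(-3) - 5·(-4) = 14
f(5) = 2·14 - 5·(-3) = 43
f(6) = 2·43 - 5·14 = 16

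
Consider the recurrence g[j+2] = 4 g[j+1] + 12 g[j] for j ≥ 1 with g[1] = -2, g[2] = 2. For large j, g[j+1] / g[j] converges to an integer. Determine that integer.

The characteristic equation is r^2 - 4r - 12 = 0, which factors as (r - 6)(r + 2) = 0.
So the roots are 6 and -2. Since |6| > |-2| and the coefficient of 6^j is non-zero, the ratio tends to 6.

6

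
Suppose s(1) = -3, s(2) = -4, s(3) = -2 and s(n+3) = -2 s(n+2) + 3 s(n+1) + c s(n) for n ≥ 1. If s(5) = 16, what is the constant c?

3

s(4) = -8 - 3c
s(5) = 10 + 2c
So 10 + 2c = 16, giving c = 3.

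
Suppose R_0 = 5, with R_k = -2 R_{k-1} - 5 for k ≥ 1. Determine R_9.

R_1 = -2(5) - 5 = -15
R_2 = -2(-15) - 5 = 25
R_3 = -2(25) - 5 = -55
R_4 = -2(-55) - 5 = 105
R_5 = -2(105) - 5 = -215
R_6 = -2(-215) - 5 = 425
R_7 = -2(425) - 5 = -855
R_8 = -2(-855) - 5 = 1705
R_9 = -2(1705) - 5 = -3415

-3415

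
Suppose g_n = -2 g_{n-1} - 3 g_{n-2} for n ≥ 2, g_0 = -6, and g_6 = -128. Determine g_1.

Let g_1 = z.
g_2 = 18 - 2z
g_3 = -36 + z
g_4 = 18 + 4z
g_5 = 72 - 11z
g_6 = -198 + 10z
So -198 + 10z = -128, giving z = 7.

7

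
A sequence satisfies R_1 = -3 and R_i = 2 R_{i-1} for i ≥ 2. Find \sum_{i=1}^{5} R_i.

-93

R_2 = 2(-3) = -6
R_3 = 2(-6) = -12
R_4 = 2(-12) = -24
R_5 = 2(-24) = -48
Sum = (-3) + (-6) + (-12) + (-24) + (-48) = -93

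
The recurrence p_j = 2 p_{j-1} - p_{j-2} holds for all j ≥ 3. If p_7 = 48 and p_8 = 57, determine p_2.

3

Rearranging, p_{j-2} = -(p_j - 2 p_{j-1}).
p_6 = -(57 - 2·48) = 39
p_5 = -(48 - 2·39) = 30
p_4 = -(39 - 2·30) = 21
p_3 = -(30 - 2·21) = 12
p_2 = -(21 - 2·12) = 3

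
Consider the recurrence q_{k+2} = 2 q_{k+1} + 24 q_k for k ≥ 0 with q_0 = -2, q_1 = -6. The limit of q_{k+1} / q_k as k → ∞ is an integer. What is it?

6

The characteristic equation is r^2 - 2r - 24 = 0, which factors as (r - 6)(r + 4) = 0.
So the roots are 6 and -4. Since |6| > |-4| and the coefficient of 6^k is non-zero, the ratio tends to 6.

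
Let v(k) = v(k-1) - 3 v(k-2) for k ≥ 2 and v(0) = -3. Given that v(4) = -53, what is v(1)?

7

Let v(1) = w.
v(2) = 9 + w
v(3) = 9 - 2w
v(4) = -18 - 5w
So -18 - 5w = -53, giving w = 7.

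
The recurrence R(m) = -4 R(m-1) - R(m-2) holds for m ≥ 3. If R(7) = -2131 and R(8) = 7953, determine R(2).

3

Rearranging, R(m-2) = -(R(m) + 4 R(m-1)).
R(6) = -(7953 + 4*(-2131)) = 571
R(5) = -(-2131 + 4*571) = -153
R(4) = -(571 + 4*(-153)) = 41
R(3) = -(-153 + 4*41) = -11
R(2) = -(41 + 4*(-11)) = 3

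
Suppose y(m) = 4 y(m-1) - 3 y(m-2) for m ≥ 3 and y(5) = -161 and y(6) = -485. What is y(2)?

Rearranging, y(m-2) = (y(m) - 4 y(m-1)) / -3.
y(4) = (-485 - 4*(-161)) / -3 = 159/-3 = -53
y(3) = (-161 - 4*(-53)) / -3 = 51/-3 = -17
y(2) = (-53 - 4*(-17)) / -3 = 15/-3 = -5

-5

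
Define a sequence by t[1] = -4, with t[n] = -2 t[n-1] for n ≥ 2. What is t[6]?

t[2] = -2·(-4) = 8
t[3] = -2·8 = -16
t[4] = -2·(-16) = 32
t[5] = -2·32 = -64
t[6] = -2·(-64) = 128

128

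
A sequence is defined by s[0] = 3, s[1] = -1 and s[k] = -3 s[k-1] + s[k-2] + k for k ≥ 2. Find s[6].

837

s[2] = -3·(-1) + 3 + 2 = 8
s[3] = -3·8 + (-1) + 3 = -22
s[4] = -3·(-22) + 8 + 4 = 78
s[5] = -3·78 + (-22) + 5 = -251
s[6] = -3·(-251) + 78 + 6 = 837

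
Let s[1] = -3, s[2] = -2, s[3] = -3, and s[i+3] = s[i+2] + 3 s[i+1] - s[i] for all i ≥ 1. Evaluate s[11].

-1351

s[4] = (-3) + 3*(-2) - (-3) = -6
s[5] = (-6) + 3*(-3) - (-2) = -13
s[6] = (-13) + 3*(-6) - (-3) = -28
s[7] = (-28) + 3*(-13) - (-6) = -61
s[8] = (-61) + 3*(-28) - (-13) = -132
s[9] = (-132) + 3*(-61) - (-28) = -287
s[10] = (-287) + 3*(-132) - (-61) = -622
s[11] = (-622) + 3*(-287) - (-132) = -1351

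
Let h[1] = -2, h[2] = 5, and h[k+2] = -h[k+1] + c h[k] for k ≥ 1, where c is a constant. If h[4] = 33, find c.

h[3] = -5 - 2c
h[4] = 5 + 7c
So 5 + 7c = 33, giving c = 4.

4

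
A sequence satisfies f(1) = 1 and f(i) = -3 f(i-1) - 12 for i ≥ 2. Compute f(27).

The fixed point is -12/(1 + 3) = -3, so f(i) + 3 = -3(f(i-1) + 3).
Hence f(i) = 4·(-3)^{i-1} - 3.
f(27) = 4·(-3)^{26} - 3 = 4·2541865828329 - 3 = 10167463313313.

10167463313313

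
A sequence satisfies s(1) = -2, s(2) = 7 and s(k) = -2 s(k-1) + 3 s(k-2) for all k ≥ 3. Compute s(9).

-14762

s(3) = -2(7) + 3(-2) = -20
s(4) = -2(-20) + 3(7) = 61
s(5) = -2(61) + 3(-20) = -182
s(6) = -2(-182) + 3(61) = 547
s(7) = -2(547) + 3(-182) = -1640
s(8) = -2(-1640) + 3(547) = 4921
s(9) = -2(4921) + 3(-1640) = -14762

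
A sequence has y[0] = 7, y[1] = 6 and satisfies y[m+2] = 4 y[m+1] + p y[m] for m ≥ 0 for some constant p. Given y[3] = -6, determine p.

y[2] = 24 + 7p
y[3] = 96 + 34p
So 96 + 34p = -6, giving p = -3.

-3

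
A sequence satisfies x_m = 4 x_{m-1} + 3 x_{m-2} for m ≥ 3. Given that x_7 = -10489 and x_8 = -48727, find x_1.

Rearranging, x_{m-2} = (x_m - 4 x_{m-1}) / 3.
x_6 = (-48727 - 4·(-10489)) / 3 = -6771/3 = -2257
x_5 = (-10489 - 4·(-2257)) / 3 = -1461/3 = -487
x_4 = (-2257 - 4·(-487)) / 3 = -309/3 = -103
x_3 = (-487 - 4·(-103)) / 3 = -75/3 = -25
x_2 = (-103 - 4·(-25)) / 3 = -3/3 = -1
x_1 = (-25 - 4·(-1)) / 3 = -21/3 = -7

-7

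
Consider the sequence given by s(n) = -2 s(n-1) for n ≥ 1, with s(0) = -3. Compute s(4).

-48

s(1) = -2(-3) = 6
s(2) = -2(6) = -12
s(3) = -2(-12) = 24
s(4) = -2(24) = -48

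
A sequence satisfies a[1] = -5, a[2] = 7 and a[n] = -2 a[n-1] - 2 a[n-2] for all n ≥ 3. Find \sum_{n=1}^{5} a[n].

12

a[3] = -2·7 - 2·(-5) = -4
a[4] = -2·(-4) - 2·7 = -6
a[5] = -2·(-6) - 2·(-4) = 20
Sum = (-5) + 7 + (-4) + (-6) + 20 = 12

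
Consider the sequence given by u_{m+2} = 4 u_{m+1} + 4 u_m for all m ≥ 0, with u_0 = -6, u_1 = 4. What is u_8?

-50688

u_2 = 4·4 + 4·(-6) = -8
u_3 = 4·(-8) + 4·4 = -16
u_4 = 4·(-16) + 4·(-8) = -96
u_5 = 4·(-96) + 4·(-16) = -448
u_6 = 4·(-448) + 4·(-96) = -2176
u_7 = 4·(-2176) + 4·(-448) = -10496
u_8 = 4·(-10496) + 4·(-2176) = -50688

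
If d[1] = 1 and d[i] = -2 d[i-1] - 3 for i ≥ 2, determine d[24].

The fixed point is -3/(1 + 2) = -1, so d[i] + 1 = -2(d[i-1] + 1).
Hence d[i] = 2·(-2)^{i-1} - 1.
d[24] = 2·(-2)^{23} - 1 = 2·-8388608 - 1 = -16777217.

-16777217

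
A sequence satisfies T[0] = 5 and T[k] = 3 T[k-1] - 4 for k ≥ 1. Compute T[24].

847288609445

The fixed point is -4/(1 - 3) = 2, so T[k] - 2 = 3(T[k-1] - 2).
Hence T[k] = 3·3^k + 2.
T[24] = 3·3^{24} + 2 = 3·282429536481 + 2 = 847288609445.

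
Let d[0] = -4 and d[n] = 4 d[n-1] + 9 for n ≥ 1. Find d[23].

The fixed point is 9/(1 - 4) = -3, so d[n] + 3 = 4(d[n-1] + 3).
Hence d[n] = -1·4^n - 3.
d[23] = -1·4^{23} - 3 = -1·70368744177664 - 3 = -70368744177667.

-70368744177667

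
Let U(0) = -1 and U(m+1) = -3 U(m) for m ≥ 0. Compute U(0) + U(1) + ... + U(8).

U(1) = -3·(-1) = 3
U(2) = -3·3 = -9
U(3) = -3·(-9) = 27
U(4) = -3·27 = -81
U(5) = -3·(-81) = 243
U(6) = -3·243 = -729
U(7) = -3·(-729) = 2187
U(8) = -3·2187 = -6561
Sum = (-1) + 3 + (-9) + 27 + (-81) + 243 + (-729) + 2187 + (-6561) = -4921

-4921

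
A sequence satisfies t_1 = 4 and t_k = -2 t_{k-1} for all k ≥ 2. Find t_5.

t_2 = -2*4 = -8
t_3 = -2*(-8) = 16
t_4 = -2*16 = -32
t_5 = -2*(-32) = 64

64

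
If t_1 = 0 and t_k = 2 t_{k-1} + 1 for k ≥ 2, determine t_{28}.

134217727

The fixed point is 1/(1 - 2) = -1, so t_k + 1 = 2(t_{k-1} + 1).
Hence t_k = 1·2^{k-1} - 1.
t_{28} = 1·2^{27} - 1 = 1·134217728 - 1 = 134217727.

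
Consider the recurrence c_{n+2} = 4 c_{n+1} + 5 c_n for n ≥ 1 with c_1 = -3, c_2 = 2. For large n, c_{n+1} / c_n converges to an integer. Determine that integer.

5

The characteristic equation is r^2 - 4r - 5 = 0, which factors as (r - 5)(r + 1) = 0.
So the roots are 5 and -1. Since |5| > |-1| and the coefficient of 5^n is non-zero, the ratio tends to 5.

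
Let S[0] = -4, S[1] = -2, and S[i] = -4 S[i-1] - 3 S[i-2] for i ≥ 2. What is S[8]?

S[2] = -4*(-2) - 3*(-4) = 20
S[3] = -4*20 - 3*(-2) = -74
S[4] = -4*(-74) - 3*20 = 236
S[5] = -4*236 - 3*(-74) = -722
S[6] = -4*(-722) - 3*236 = 2180
S[7] = -4*2180 - 3*(-722) = -6554
S[8] = -4*(-6554) - 3*2180 = 19676

19676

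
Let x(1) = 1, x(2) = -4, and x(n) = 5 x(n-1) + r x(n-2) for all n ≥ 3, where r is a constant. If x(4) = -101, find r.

x(3) = -20 + r
x(4) = -100 + r
So -100 + r = -101, giving r = -1.

-1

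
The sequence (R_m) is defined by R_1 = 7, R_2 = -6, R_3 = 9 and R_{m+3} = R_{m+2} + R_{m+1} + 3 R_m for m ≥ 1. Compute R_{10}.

R_4 = 9 + (-6) + 3·7 = 24
R_5 = 24 + 9 + 3·(-6) = 15
R_6 = 15 + 24 + 3·9 = 66
R_7 = 66 + 15 + 3·24 = 153
R_8 = 153 + 66 + 3·15 = 264
R_9 = 264 + 153 + 3·66 = 615
R_{10} = 615 + 264 + 3·153 = 1338

1338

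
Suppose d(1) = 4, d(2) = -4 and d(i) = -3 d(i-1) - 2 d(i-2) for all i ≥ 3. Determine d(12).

-4

d(3) = -3(-4) - 2(4) = 4
d(4) = -3(4) - 2(-4) = -4
d(5) = -3(-4) - 2(4) = 4
d(6) = -3(4) - 2(-4) = -4
d(7) = -3(-4) - 2(4) = 4
d(8) = -3(4) - 2(-4) = -4
d(9) = -3(-4) - 2(4) = 4
d(10) = -3(4) - 2(-4) = -4
d(11) = -3(-4) - 2(4) = 4
d(12) = -3(4) - 2(-4) = -4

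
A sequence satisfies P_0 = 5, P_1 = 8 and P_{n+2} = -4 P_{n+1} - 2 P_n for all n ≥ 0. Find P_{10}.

P_2 = -4*8 - 2*5 = -42
P_3 = -4*(-42) - 2*8 = 152
P_4 = -4*152 - 2*(-42) = -524
P_5 = -4*(-524) - 2*152 = 1792
P_6 = -4*1792 - 2*(-524) = -6120
P_7 = -4*(-6120) - 2*1792 = 20896
P_8 = -4*20896 - 2*(-6120) = -71344
P_9 = -4*(-71344) - 2*20896 = 243584
P_{10} = -4*243584 - 2*(-71344) = -831648

-831648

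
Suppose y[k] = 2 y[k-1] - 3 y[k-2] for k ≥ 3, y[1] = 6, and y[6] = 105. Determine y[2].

Let y[2] = x.
y[3] = -18 + 2x
y[4] = -36 + x
y[5] = -18 - 4x
y[6] = 72 - 11x
So 72 - 11x = 105, giving x = -3.

-3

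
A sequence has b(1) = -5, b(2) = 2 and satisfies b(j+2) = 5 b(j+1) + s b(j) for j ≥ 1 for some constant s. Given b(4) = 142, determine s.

b(3) = 10 - 5s
b(4) = 50 - 23s
So 50 - 23s = 142, giving s = -4.

-4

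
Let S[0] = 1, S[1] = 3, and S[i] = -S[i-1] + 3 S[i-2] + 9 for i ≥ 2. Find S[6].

81

S[2] = -3 + 3(1) + 9 = 9
S[3] = -9 + 3(3) + 9 = 9
S[4] = -9 + 3(9) + 9 = 27
S[5] = -27 + 3(9) + 9 = 9
S[6] = -9 + 3(27) + 9 = 81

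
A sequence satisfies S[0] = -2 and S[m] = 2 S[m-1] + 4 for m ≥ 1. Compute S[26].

134217724

The fixed point is 4/(1 - 2) = -4, so S[m] + 4 = 2(S[m-1] + 4).
Hence S[m] = 2·2^m - 4.
S[26] = 2·2^{26} - 4 = 2·67108864 - 4 = 134217724.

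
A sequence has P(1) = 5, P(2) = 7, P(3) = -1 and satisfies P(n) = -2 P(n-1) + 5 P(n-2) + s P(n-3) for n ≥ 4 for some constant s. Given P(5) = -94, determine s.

5

P(4) = 37 + 5s
P(5) = -79 - 3s
So -79 - 3s = -94, giving s = 5.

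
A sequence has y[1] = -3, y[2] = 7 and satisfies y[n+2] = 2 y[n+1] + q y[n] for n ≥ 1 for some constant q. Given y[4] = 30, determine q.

y[3] = 14 - 3q
y[4] = 28 + q
So 28 + q = 30, giving q = 2.

2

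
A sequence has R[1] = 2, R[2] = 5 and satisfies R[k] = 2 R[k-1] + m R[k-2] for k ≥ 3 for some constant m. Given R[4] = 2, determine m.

-2

R[3] = 10 + 2m
R[4] = 20 + 9m
So 20 + 9m = 2, giving m = -2.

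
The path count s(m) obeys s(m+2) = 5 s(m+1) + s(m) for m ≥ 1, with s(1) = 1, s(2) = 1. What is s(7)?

s(3) = 5·1 + 1 = 6
s(4) = 5·6 + 1 = 31
s(5) = 5·31 + 6 = 161
s(6) = 5·161 + 31 = 836
s(7) = 5·836 + 161 = 4341

4341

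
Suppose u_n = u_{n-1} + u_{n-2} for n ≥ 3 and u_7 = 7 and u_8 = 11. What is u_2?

Rearranging, u_{n-2} = u_n - u_{n-1}.
u_6 = 11 - 7 = 4
u_5 = 7 - 4 = 3
u_4 = 4 - 3 = 1
u_3 = 3 - 1 = 2
u_2 = 1 - 2 = -1

-1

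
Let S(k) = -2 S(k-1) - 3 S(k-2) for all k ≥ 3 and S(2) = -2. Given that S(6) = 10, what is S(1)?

1

Let S(1) = x.
S(3) = 4 - 3x
S(4) = -2 + 6x
S(5) = -8 - 3x
S(6) = 22 - 12x
So 22 - 12x = 10, giving x = 1.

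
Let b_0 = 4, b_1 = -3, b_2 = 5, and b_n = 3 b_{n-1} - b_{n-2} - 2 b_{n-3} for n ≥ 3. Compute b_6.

168

b_3 = 3*5 - (-3) - 2*4 = 10
b_4 = 3*10 - 5 - 2*(-3) = 31
b_5 = 3*31 - 10 - 2*5 = 73
b_6 = 3*73 - 31 - 2*10 = 168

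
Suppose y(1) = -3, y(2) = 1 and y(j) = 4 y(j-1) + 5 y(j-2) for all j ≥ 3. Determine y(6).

-1039

y(3) = 4(1) + 5(-3) = -11
y(4) = 4(-11) + 5(1) = -39
y(5) = 4(-39) + 5(-11) = -211
y(6) = 4(-211) + 5(-39) = -1039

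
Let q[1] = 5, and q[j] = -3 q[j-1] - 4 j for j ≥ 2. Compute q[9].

44277

q[2] = -3(5) - 8 = -23
q[3] = -3(-23) - 12 = 57
q[4] = -3(57) - 16 = -187
q[5] = -3(-187) - 20 = 541
q[6] = -3(541) - 24 = -1647
q[7] = -3(-1647) - 28 = 4913
q[8] = -3(4913) - 32 = -14771
q[9] = -3(-14771) - 36 = 44277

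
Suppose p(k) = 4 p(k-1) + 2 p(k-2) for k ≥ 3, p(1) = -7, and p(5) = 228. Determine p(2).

6

Let p(2) = y.
p(3) = -14 + 4y
p(4) = -56 + 18y
p(5) = -252 + 80y
So -252 + 80y = 228, giving y = 6.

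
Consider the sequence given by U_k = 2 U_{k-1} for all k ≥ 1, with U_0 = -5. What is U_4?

U_1 = 2*(-5) = -10
U_2 = 2*(-10) = -20
U_3 = 2*(-20) = -40
U_4 = 2*(-40) = -80

-80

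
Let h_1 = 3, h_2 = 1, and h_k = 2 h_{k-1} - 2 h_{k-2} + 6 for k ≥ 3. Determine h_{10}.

-74

h_3 = 2(1) - 2(3) + 6 = 2
h_4 = 2(2) - 2(1) + 6 = 8
h_5 = 2(8) - 2(2) + 6 = 18
h_6 = 2(18) - 2(8) + 6 = 26
h_7 = 2(26) - 2(18) + 6 = 22
h_8 = 2(22) - 2(26) + 6 = -2
h_9 = 2(-2) - 2(22) + 6 = -42
h_{10} = 2(-42) - 2(-2) + 6 = -74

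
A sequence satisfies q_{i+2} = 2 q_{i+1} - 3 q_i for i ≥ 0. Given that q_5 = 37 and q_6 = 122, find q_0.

Rearranging, q_{i-2} = (q_i - 2 q_{i-1}) / -3.
q_4 = (122 - 2·37) / -3 = 48/-3 = -16
q_3 = (37 - 2·(-16)) / -3 = 69/-3 = -23
q_2 = (-16 - 2·(-23)) / -3 = 30/-3 = -10
q_1 = (-23 - 2·(-10)) / -3 = -3/-3 = 1
q_0 = (-10 - 2·1) / -3 = -12/-3 = 4

4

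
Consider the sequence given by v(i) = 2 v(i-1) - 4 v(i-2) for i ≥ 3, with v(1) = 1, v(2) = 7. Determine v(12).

-5120

v(3) = 2(7) - 4(1) = 10
v(4) = 2(10) - 4(7) = -8
v(5) = 2(-8) - 4(10) = -56
v(6) = 2(-56) - 4(-8) = -80
v(7) = 2(-80) - 4(-56) = 64
v(8) = 2(64) - 4(-80) = 448
v(9) = 2(448) - 4(64) = 640
v(10) = 2(640) - 4(448) = -512
v(11) = 2(-512) - 4(640) = -3584
v(12) = 2(-3584) - 4(-512) = -5120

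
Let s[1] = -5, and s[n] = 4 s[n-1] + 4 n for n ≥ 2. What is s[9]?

-123804

s[2] = 4*(-5) + 8 = -12
s[3] = 4*(-12) + 12 = -36
s[4] = 4*(-36) + 16 = -128
s[5] = 4*(-128) + 20 = -492
s[6] = 4*(-492) + 24 = -1944
s[7] = 4*(-1944) + 28 = -7748
s[8] = 4*(-7748) + 32 = -30960
s[9] = 4*(-30960) + 36 = -123804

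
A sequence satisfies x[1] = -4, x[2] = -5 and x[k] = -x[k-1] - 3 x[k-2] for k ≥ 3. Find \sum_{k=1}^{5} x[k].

-43

x[3] = -(-5) - 3*(-4) = 17
x[4] = -17 - 3*(-5) = -2
x[5] = -(-2) - 3*17 = -49
Sum = (-4) + (-5) + 17 + (-2) + (-49) = -43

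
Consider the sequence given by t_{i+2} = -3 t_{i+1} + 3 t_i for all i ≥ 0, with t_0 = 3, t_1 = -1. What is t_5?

t_2 = -3·(-1) + 3·3 = 12
t_3 = -3·12 + 3·(-1) = -39
t_4 = -3·(-39) + 3·12 = 153
t_5 = -3·153 + 3·(-39) = -576

-576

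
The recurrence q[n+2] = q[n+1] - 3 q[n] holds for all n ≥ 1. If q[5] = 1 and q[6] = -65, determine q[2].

-5

Rearranging, q[n-2] = (q[n] - q[n-1]) / -3.
q[4] = (-65 - 1) / -3 = -66/-3 = 22
q[3] = (1 - 22) / -3 = -21/-3 = 7
q[2] = (22 - 7) / -3 = 15/-3 = -5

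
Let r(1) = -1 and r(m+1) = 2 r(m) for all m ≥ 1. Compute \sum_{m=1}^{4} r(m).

r(2) = 2·(-1) = -2
r(3) = 2·(-2) = -4
r(4) = 2·(-4) = -8
Sum = (-1) + (-2) + (-4) + (-8) = -15

-15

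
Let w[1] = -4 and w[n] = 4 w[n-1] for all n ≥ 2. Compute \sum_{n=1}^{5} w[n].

-1364

w[2] = 4*(-4) = -16
w[3] = 4*(-16) = -64
w[4] = 4*(-64) = -256
w[5] = 4*(-256) = -1024
Sum = (-4) + (-16) + (-64) + (-256) + (-1024) = -1364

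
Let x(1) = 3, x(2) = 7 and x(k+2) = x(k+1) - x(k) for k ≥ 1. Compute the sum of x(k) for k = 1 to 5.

4

x(3) = 7 - 3 = 4
x(4) = 4 - 7 = -3
x(5) = (-3) - 4 = -7
Sum = 3 + 7 + 4 + (-3) + (-7) = 4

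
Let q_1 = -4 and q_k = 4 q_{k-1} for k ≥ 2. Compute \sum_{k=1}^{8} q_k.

q_2 = 4*(-4) = -16
q_3 = 4*(-16) = -64
q_4 = 4*(-64) = -256
q_5 = 4*(-256) = -1024
q_6 = 4*(-1024) = -4096
q_7 = 4*(-4096) = -16384
q_8 = 4*(-16384) = -65536
Sum = (-4) + (-16) + (-64) + (-256) + (-1024) + (-4096) + (-16384) + (-65536) = -87380

-87380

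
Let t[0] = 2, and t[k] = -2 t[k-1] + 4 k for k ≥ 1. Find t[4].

24

t[1] = -2·2 + 4 = 0
t[2] = -2·0 + 8 = 8
t[3] = -2·8 + 12 = -4
t[4] = -2·(-4) + 16 = 24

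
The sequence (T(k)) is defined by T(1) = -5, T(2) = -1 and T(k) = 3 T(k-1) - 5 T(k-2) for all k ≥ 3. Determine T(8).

T(3) = 3·(-1) - 5·(-5) = 22
T(4) = 3·22 - 5·(-1) = 71
T(5) = 3·71 - 5·22 = 103
T(6) = 3·103 - 5·71 = -46
T(7) = 3·(-46) - 5·103 = -653
T(8) = 3·(-653) - 5·(-46) = -1729

-1729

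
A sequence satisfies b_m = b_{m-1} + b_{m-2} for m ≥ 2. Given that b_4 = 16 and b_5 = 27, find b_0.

Rearranging, b_{m-2} = b_m - b_{m-1}.
b_3 = 27 - 16 = 11
b_2 = 16 - 11 = 5
b_1 = 11 - 5 = 6
b_0 = 5 - 6 = -1

-1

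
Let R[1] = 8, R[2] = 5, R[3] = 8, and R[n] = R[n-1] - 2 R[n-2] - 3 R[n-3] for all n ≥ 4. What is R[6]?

-29

R[4] = 8 - 2(5) - 3(8) = -26
R[5] = (-26) - 2(8) - 3(5) = -57
R[6] = (-57) - 2(-26) - 3(8) = -29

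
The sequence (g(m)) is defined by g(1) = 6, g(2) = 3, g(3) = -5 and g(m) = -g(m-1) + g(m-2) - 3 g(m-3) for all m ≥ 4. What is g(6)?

9

g(4) = -(-5) + 3 - 3(6) = -10
g(5) = -(-10) + (-5) - 3(3) = -4
g(6) = -(-4) + (-10) - 3(-5) = 9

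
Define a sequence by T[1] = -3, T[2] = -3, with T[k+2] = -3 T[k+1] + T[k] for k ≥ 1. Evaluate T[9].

T[3] = -3*(-3) + (-3) = 6
T[4] = -3*6 + (-3) = -21
T[5] = -3*(-21) + 6 = 69
T[6] = -3*69 + (-21) = -228
T[7] = -3*(-228) + 69 = 753
T[8] = -3*753 + (-228) = -2487
T[9] = -3*(-2487) + 753 = 8214

8214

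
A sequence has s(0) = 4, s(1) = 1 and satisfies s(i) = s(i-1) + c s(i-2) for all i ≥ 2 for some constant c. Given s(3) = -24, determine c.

-5

s(2) = 1 + 4c
s(3) = 1 + 5c
So 1 + 5c = -24, giving c = -5.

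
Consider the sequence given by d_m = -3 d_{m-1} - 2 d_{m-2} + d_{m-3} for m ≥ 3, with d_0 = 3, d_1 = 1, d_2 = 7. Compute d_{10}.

252

d_3 = -3(7) - 2(1) + 3 = -20
d_4 = -3(-20) - 2(7) + 1 = 47
d_5 = -3(47) - 2(-20) + 7 = -94
d_6 = -3(-94) - 2(47) + (-20) = 168
d_7 = -3(168) - 2(-94) + 47 = -269
d_8 = -3(-269) - 2(168) + (-94) = 377
d_9 = -3(377) - 2(-269) + 168 = -425
d_{10} = -3(-425) - 2(377) + (-269) = 252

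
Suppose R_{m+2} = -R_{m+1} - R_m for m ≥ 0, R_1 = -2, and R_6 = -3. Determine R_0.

-3

Let R_0 = w.
R_2 = 2 - w
R_3 = w
R_4 = -2
R_5 = 2 - w
R_6 = w
So w = -3, giving w = -3.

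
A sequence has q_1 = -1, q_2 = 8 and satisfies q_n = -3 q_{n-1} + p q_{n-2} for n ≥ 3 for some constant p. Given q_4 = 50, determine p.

q_3 = -24 - p
q_4 = 72 + 11p
So 72 + 11p = 50, giving p = -2.

-2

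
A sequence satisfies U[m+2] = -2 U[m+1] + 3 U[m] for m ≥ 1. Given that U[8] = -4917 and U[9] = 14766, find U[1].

Rearranging, U[m-2] = (U[m] + 2 U[m-1]) / 3.
U[7] = (14766 + 2(-4917)) / 3 = 4932/3 = 1644
U[6] = (-4917 + 2(1644)) / 3 = -1629/3 = -543
U[5] = (1644 + 2(-543)) / 3 = 558/3 = 186
U[4] = (-543 + 2(186)) / 3 = -171/3 = -57
U[3] = (186 + 2(-57)) / 3 = 72/3 = 24
U[2] = (-57 + 2(24)) / 3 = -9/3 = -3
U[1] = (24 + 2(-3)) / 3 = 18/3 = 6

6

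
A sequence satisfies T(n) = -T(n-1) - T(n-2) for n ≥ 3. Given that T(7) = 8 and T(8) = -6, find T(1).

8

Rearranging, T(n-2) = -(T(n) + T(n-1)).
T(6) = -(-6 + 8) = -2
T(5) = -(8 + (-2)) = -6
T(4) = -(-2 + (-6)) = 8
T(3) = -(-6 + 8) = -2
T(2) = -(8 + (-2)) = -6
T(1) = -(-2 + (-6)) = 8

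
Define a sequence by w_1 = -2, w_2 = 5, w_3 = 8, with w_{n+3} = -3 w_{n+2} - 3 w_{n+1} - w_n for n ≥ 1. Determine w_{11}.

w_4 = -3*8 - 3*5 - (-2) = -37
w_5 = -3*(-37) - 3*8 - 5 = 82
w_6 = -3*82 - 3*(-37) - 8 = -143
w_7 = -3*(-143) - 3*82 - (-37) = 220
w_8 = -3*220 - 3*(-143) - 82 = -313
w_9 = -3*(-313) - 3*220 - (-143) = 422
w_{10} = -3*422 - 3*(-313) - 220 = -547
w_{11} = -3*(-547) - 3*422 - (-313) = 688

688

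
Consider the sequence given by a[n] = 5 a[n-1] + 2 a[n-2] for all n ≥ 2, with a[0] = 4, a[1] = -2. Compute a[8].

-61706

a[2] = 5·(-2) + 2·4 = -2
a[3] = 5·(-2) + 2·(-2) = -14
a[4] = 5·(-14) + 2·(-2) = -74
a[5] = 5·(-74) + 2·(-14) = -398
a[6] = 5·(-398) + 2·(-74) = -2138
a[7] = 5·(-2138) + 2·(-398) = -11486
a[8] = 5·(-11486) + 2·(-2138) = -61706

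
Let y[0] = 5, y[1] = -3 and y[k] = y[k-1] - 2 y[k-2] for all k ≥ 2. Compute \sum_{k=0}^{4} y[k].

1

y[2] = (-3) - 2*5 = -13
y[3] = (-13) - 2*(-3) = -7
y[4] = (-7) - 2*(-13) = 19
Sum = 5 + (-3) + (-13) + (-7) + 19 = 1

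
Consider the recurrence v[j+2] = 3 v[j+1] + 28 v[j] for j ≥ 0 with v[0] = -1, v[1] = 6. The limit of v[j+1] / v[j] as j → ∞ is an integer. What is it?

7

The characteristic equation is r^2 - 3r - 28 = 0, which factors as (r - 7)(r + 4) = 0.
So the roots are 7 and -4. Since |7| > |-4| and the coefficient of 7^j is non-zero, the ratio tends to 7.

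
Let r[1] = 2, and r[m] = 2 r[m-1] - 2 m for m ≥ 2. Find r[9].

r[2] = 2*2 - 4 = 0
r[3] = 2*0 - 6 = -6
r[4] = 2*(-6) - 8 = -20
r[5] = 2*(-20) - 10 = -50
r[6] = 2*(-50) - 12 = -112
r[7] = 2*(-112) - 14 = -238
r[8] = 2*(-238) - 16 = -492
r[9] = 2*(-492) - 18 = -1002

-1002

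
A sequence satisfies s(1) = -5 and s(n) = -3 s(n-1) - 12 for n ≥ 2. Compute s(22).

The fixed point is -12/(1 + 3) = -3, so s(n) + 3 = -3(s(n-1) + 3).
Hence s(n) = -2·(-3)^{n-1} - 3.
s(22) = -2·(-3)^{21} - 3 = -2·-10460353203 - 3 = 20920706403.

20920706403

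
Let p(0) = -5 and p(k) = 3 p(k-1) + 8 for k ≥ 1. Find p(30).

The fixed point is 8/(1 - 3) = -4, so p(k) + 4 = 3(p(k-1) + 4).
Hence p(k) = -1·3^k - 4.
p(30) = -1·3^{30} - 4 = -1·205891132094649 - 4 = -205891132094653.

-205891132094653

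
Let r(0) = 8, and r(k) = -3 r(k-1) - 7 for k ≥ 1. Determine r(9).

-191911

r(1) = -3*8 - 7 = -31
r(2) = -3*(-31) - 7 = 86
r(3) = -3*86 - 7 = -265
r(4) = -3*(-265) - 7 = 788
r(5) = -3*788 - 7 = -2371
r(6) = -3*(-2371) - 7 = 7106
r(7) = -3*7106 - 7 = -21325
r(8) = -3*(-21325) - 7 = 63968
r(9) = -3*63968 - 7 = -191911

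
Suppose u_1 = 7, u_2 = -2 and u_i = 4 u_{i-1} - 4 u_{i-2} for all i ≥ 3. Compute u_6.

-1056

u_3 = 4*(-2) - 4*7 = -36
u_4 = 4*(-36) - 4*(-2) = -136
u_5 = 4*(-136) - 4*(-36) = -400
u_6 = 4*(-400) - 4*(-136) = -1056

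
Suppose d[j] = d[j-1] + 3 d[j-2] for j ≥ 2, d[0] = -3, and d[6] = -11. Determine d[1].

Let d[1] = w.
d[2] = -9 + w
d[3] = -9 + 4w
d[4] = -36 + 7w
d[5] = -63 + 19w
d[6] = -171 + 40w
So -171 + 40w = -11, giving w = 4.

4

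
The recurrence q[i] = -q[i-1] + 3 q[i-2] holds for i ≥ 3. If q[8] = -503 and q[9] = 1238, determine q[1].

Rearranging, q[i-2] = (q[i] + q[i-1]) / 3.
q[7] = (1238 + (-503)) / 3 = 735/3 = 245
q[6] = (-503 + 245) / 3 = -258/3 = -86
q[5] = (245 + (-86)) / 3 = 159/3 = 53
q[4] = (-86 + 53) / 3 = -33/3 = -11
q[3] = (53 + (-11)) / 3 = 42/3 = 14
q[2] = (-11 + 14) / 3 = 3/3 = 1
q[1] = (14 + 1) / 3 = 15/3 = 5

5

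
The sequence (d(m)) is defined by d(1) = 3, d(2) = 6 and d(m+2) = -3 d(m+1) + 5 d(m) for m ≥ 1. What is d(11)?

d(3) = -3*6 + 5*3 = -3
d(4) = -3*(-3) + 5*6 = 39
d(5) = -3*39 + 5*(-3) = -132
d(6) = -3*(-132) + 5*39 = 591
d(7) = -3*591 + 5*(-132) = -2433
d(8) = -3*(-2433) + 5*591 = 10254
d(9) = -3*10254 + 5*(-2433) = -42927
d(10) = -3*(-42927) + 5*10254 = 180051
d(11) = -3*180051 + 5*(-42927) = -754788

-754788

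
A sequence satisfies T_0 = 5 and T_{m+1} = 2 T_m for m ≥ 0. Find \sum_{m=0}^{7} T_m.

T_1 = 2*5 = 10
T_2 = 2*10 = 20
T_3 = 2*20 = 40
T_4 = 2*40 = 80
T_5 = 2*80 = 160
T_6 = 2*160 = 320
T_7 = 2*320 = 640
Sum = 5 + 10 + 20 + 40 + 80 + 160 + 320 + 640 = 1275

1275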